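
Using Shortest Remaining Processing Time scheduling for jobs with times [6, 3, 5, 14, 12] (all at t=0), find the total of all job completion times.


Since all jobs arrive at t=0, SRPT equals SPT ordering.
SPT order: [3, 5, 6, 12, 14]
Completion times:
  Job 1: p=3, C=3
  Job 2: p=5, C=8
  Job 3: p=6, C=14
  Job 4: p=12, C=26
  Job 5: p=14, C=40
Total completion time = 3 + 8 + 14 + 26 + 40 = 91

91


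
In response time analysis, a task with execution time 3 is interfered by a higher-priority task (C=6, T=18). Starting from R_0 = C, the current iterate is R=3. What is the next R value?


R_next = C + ceil(R_prev / T_hp) * C_hp
ceil(3 / 18) = ceil(0.1667) = 1
Interference = 1 * 6 = 6
R_next = 3 + 6 = 9

9


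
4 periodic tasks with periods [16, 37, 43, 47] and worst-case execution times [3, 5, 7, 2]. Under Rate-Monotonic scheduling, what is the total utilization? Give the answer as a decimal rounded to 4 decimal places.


Compute individual utilizations (exact fractions):
  Task 1: C/T = 3/16 (approx. 0.1875)
  Task 2: C/T = 5/37 (approx. 0.1351)
  Task 3: C/T = 7/43 (approx. 0.1628)
  Task 4: C/T = 2/47 (approx. 0.0426)
Total utilization U = 3/16 + 5/37 + 7/43 + 2/47 = 631691/1196432
Rounded to 4 decimal places: U = 0.5280
RM (Liu & Layland) bound for 4 tasks = 0.756828; compare with U = 631691/1196432 (approx. 0.527979)
U <= bound, so schedulable by RM sufficient condition.

0.5280


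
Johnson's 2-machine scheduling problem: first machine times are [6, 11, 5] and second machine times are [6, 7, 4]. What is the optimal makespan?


Apply Johnson's rule:
  Group 1 (a <= b): [(1, 6, 6)]
  Group 2 (a > b): [(2, 11, 7), (3, 5, 4)]
Optimal job order: [1, 2, 3]
Schedule:
  Job 1: M1 done at 6, M2 done at 12
  Job 2: M1 done at 17, M2 done at 24
  Job 3: M1 done at 22, M2 done at 28
Makespan = 28

28


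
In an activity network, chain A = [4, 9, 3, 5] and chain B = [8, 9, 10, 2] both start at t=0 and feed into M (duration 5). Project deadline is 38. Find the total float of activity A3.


Forward pass: ES(A3) = sum of predecessors on chain A = 13
EF = ES + duration = 13 + 3 = 16
Backward pass: LF(M) = deadline = 38; LS(M) = 38 - 5 = 33
LF(A3) = LS(M) - sum(successors on chain A) = 33 - 5 = 28
LS = LF - duration = 28 - 3 = 25
Total float = LS - ES = 25 - 13 = 12

12


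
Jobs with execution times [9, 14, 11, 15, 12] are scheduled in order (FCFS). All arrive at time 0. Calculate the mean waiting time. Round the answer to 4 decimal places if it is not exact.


FCFS order (as given): [9, 14, 11, 15, 12]
Waiting times:
  Job 1: wait = 0
  Job 2: wait = 9
  Job 3: wait = 23
  Job 4: wait = 34
  Job 5: wait = 49
Sum of waiting times = 115
Average waiting time = 115/5 = 23.0

23.0


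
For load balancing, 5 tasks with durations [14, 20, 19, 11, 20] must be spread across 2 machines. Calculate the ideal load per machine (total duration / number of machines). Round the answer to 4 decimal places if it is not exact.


Total processing time = 14 + 20 + 19 + 11 + 20 = 84
Number of machines = 2
Ideal balanced load = 84 / 2 = 42.0

42.0


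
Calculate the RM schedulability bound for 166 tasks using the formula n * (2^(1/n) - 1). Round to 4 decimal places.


Compute 2^(1/166) = 1.0041843153
Subtract 1: 1.0041843153 - 1 = 0.0041843153
Multiply by n: 166 * 0.0041843153 = 0.6945963398
Round to 4 dp: 0.6946

0.6946


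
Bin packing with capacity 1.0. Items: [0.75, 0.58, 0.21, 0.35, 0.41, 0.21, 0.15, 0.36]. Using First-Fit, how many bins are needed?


Place items sequentially using First-Fit:
  Item 0.75 -> new Bin 1
  Item 0.58 -> new Bin 2
  Item 0.21 -> Bin 1 (now 0.96)
  Item 0.35 -> Bin 2 (now 0.93)
  Item 0.41 -> new Bin 3
  Item 0.21 -> Bin 3 (now 0.62)
  Item 0.15 -> Bin 3 (now 0.77)
  Item 0.36 -> new Bin 4
Total bins used = 4

4


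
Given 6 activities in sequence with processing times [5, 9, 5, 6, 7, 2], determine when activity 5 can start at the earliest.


Activity 5 starts after activities 1 through 4 complete.
Predecessor durations: [5, 9, 5, 6]
ES = 5 + 9 + 5 + 6 = 25

25


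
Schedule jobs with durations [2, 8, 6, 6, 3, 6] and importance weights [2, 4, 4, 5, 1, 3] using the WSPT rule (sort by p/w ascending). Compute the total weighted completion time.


Compute p/w ratios and sort ascending (WSPT): [(2, 2), (6, 5), (6, 4), (8, 4), (6, 3), (3, 1)]
Compute weighted completion times:
  Job (p=2,w=2): C=2, w*C=2*2=4
  Job (p=6,w=5): C=8, w*C=5*8=40
  Job (p=6,w=4): C=14, w*C=4*14=56
  Job (p=8,w=4): C=22, w*C=4*22=88
  Job (p=6,w=3): C=28, w*C=3*28=84
  Job (p=3,w=1): C=31, w*C=1*31=31
Total weighted completion time = 303

303


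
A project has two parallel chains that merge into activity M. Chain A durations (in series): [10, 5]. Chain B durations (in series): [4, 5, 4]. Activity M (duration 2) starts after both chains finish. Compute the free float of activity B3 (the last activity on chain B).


ES(B3) = sum of predecessors on chain B = 9
EF(B3) = ES + duration = 9 + 4 = 13
Successor of B3 is M. ES(M) = max(sum(A), sum(B)) = max(15, 13) = 15
Free float = ES(successor) - EF(current) = 15 - 13 = 2

2


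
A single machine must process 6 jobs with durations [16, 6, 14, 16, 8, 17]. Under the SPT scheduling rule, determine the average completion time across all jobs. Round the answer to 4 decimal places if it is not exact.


Sort jobs by processing time (SPT order): [6, 8, 14, 16, 16, 17]
Compute completion times sequentially:
  Job 1: processing = 6, completes at 6
  Job 2: processing = 8, completes at 14
  Job 3: processing = 14, completes at 28
  Job 4: processing = 16, completes at 44
  Job 5: processing = 16, completes at 60
  Job 6: processing = 17, completes at 77
Sum of completion times = 229
Average completion time = 229/6 = 38.1667

38.1667


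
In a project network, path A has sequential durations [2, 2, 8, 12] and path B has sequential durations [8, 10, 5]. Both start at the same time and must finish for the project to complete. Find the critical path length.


Path A total = 2 + 2 + 8 + 12 = 24
Path B total = 8 + 10 + 5 = 23
Critical path = longest path = max(24, 23) = 24

24


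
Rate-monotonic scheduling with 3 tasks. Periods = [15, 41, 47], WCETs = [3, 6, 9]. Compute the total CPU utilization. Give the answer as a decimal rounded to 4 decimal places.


Compute individual utilizations (exact fractions):
  Task 1: C/T = 3/15 = 1/5 (approx. 0.2)
  Task 2: C/T = 6/41 (approx. 0.1463)
  Task 3: C/T = 9/47 (approx. 0.1915)
Total utilization U = 1/5 + 6/41 + 9/47 = 5182/9635
Rounded to 4 decimal places: U = 0.5378
RM (Liu & Layland) bound for 3 tasks = 0.779763; compare with U = 5182/9635 (approx. 0.537831)
U <= bound, so schedulable by RM sufficient condition.

0.5378


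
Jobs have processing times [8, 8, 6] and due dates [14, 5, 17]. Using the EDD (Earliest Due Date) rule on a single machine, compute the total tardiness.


Sort by due date (EDD order): [(8, 5), (8, 14), (6, 17)]
Compute completion times and tardiness:
  Job 1: p=8, d=5, C=8, tardiness=max(0,8-5)=3
  Job 2: p=8, d=14, C=16, tardiness=max(0,16-14)=2
  Job 3: p=6, d=17, C=22, tardiness=max(0,22-17)=5
Total tardiness = 10

10


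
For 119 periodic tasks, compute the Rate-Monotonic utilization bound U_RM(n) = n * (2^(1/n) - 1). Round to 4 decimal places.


Compute 2^(1/119) = 1.0058417632
Subtract 1: 1.0058417632 - 1 = 0.0058417632
Multiply by n: 119 * 0.0058417632 = 0.6951698208
Round to 4 dp: 0.6952

0.6952


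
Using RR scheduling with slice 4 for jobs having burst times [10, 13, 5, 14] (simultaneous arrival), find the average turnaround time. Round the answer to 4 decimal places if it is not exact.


Time quantum = 4
Execution trace:
  J1 runs 4 units, time = 4
  J2 runs 4 units, time = 8
  J3 runs 4 units, time = 12
  J4 runs 4 units, time = 16
  J1 runs 4 units, time = 20
  J2 runs 4 units, time = 24
  J3 runs 1 units, time = 25
  J4 runs 4 units, time = 29
  J1 runs 2 units, time = 31
  J2 runs 4 units, time = 35
  J4 runs 4 units, time = 39
  J2 runs 1 units, time = 40
  J4 runs 2 units, time = 42
Finish times: [31, 40, 25, 42]
Average turnaround = 138/4 = 34.5

34.5


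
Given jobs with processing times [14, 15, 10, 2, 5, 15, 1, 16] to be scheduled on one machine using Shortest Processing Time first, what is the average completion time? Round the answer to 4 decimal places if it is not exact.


Sort jobs by processing time (SPT order): [1, 2, 5, 10, 14, 15, 15, 16]
Compute completion times sequentially:
  Job 1: processing = 1, completes at 1
  Job 2: processing = 2, completes at 3
  Job 3: processing = 5, completes at 8
  Job 4: processing = 10, completes at 18
  Job 5: processing = 14, completes at 32
  Job 6: processing = 15, completes at 47
  Job 7: processing = 15, completes at 62
  Job 8: processing = 16, completes at 78
Sum of completion times = 249
Average completion time = 249/8 = 31.125

31.125


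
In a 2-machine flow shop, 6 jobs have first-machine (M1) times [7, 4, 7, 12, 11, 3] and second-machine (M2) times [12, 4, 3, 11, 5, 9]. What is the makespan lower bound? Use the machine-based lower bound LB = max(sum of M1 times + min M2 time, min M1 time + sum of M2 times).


LB1 = sum(M1 times) + min(M2 times) = 44 + 3 = 47
LB2 = min(M1 times) + sum(M2 times) = 3 + 44 = 47
Lower bound = max(LB1, LB2) = max(47, 47) = 47

47


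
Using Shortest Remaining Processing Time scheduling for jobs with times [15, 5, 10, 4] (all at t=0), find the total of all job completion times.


Since all jobs arrive at t=0, SRPT equals SPT ordering.
SPT order: [4, 5, 10, 15]
Completion times:
  Job 1: p=4, C=4
  Job 2: p=5, C=9
  Job 3: p=10, C=19
  Job 4: p=15, C=34
Total completion time = 4 + 9 + 19 + 34 = 66

66


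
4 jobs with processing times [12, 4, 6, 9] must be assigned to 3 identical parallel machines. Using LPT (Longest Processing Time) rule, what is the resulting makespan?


Sort jobs in decreasing order (LPT): [12, 9, 6, 4]
Assign each job to the least loaded machine:
  Machine 1: jobs [12], load = 12
  Machine 2: jobs [9], load = 9
  Machine 3: jobs [6, 4], load = 10
Makespan = max load = 12

12


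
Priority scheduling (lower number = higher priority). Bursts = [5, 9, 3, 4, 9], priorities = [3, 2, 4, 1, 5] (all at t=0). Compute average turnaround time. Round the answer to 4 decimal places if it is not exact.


Sort by priority (ascending = highest first):
Order: [(1, 4), (2, 9), (3, 5), (4, 3), (5, 9)]
Completion times:
  Priority 1, burst=4, C=4
  Priority 2, burst=9, C=13
  Priority 3, burst=5, C=18
  Priority 4, burst=3, C=21
  Priority 5, burst=9, C=30
Average turnaround = 86/5 = 17.2

17.2


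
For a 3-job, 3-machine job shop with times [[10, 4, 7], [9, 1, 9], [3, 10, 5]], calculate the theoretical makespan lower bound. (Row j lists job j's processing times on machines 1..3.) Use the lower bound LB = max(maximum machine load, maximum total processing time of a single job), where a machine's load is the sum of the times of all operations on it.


Machine loads:
  Machine 1: 10 + 9 + 3 = 22
  Machine 2: 4 + 1 + 10 = 15
  Machine 3: 7 + 9 + 5 = 21
Max machine load = 22
Job totals:
  Job 1: 21
  Job 2: 19
  Job 3: 18
Max job total = 21
Lower bound = max(22, 21) = 22

22


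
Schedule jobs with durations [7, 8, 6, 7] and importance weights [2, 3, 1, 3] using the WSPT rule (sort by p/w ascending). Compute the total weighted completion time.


Compute p/w ratios and sort ascending (WSPT): [(7, 3), (8, 3), (7, 2), (6, 1)]
Compute weighted completion times:
  Job (p=7,w=3): C=7, w*C=3*7=21
  Job (p=8,w=3): C=15, w*C=3*15=45
  Job (p=7,w=2): C=22, w*C=2*22=44
  Job (p=6,w=1): C=28, w*C=1*28=28
Total weighted completion time = 138

138


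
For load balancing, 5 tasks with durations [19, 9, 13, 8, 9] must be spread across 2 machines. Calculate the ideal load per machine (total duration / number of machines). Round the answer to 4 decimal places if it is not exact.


Total processing time = 19 + 9 + 13 + 8 + 9 = 58
Number of machines = 2
Ideal balanced load = 58 / 2 = 29.0

29.0


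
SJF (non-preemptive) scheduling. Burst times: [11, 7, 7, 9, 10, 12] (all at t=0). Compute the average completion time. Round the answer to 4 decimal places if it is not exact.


SJF order (ascending): [7, 7, 9, 10, 11, 12]
Completion times:
  Job 1: burst=7, C=7
  Job 2: burst=7, C=14
  Job 3: burst=9, C=23
  Job 4: burst=10, C=33
  Job 5: burst=11, C=44
  Job 6: burst=12, C=56
Average completion = 177/6 = 29.5

29.5


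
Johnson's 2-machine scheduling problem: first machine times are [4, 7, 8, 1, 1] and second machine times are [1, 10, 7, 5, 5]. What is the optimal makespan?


Apply Johnson's rule:
  Group 1 (a <= b): [(4, 1, 5), (5, 1, 5), (2, 7, 10)]
  Group 2 (a > b): [(3, 8, 7), (1, 4, 1)]
Optimal job order: [4, 5, 2, 3, 1]
Schedule:
  Job 4: M1 done at 1, M2 done at 6
  Job 5: M1 done at 2, M2 done at 11
  Job 2: M1 done at 9, M2 done at 21
  Job 3: M1 done at 17, M2 done at 28
  Job 1: M1 done at 21, M2 done at 29
Makespan = 29

29


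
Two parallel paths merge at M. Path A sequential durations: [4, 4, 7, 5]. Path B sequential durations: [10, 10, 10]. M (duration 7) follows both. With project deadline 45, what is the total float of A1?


Forward pass: ES(A1) = sum of predecessors on chain A = 0
EF = ES + duration = 0 + 4 = 4
Backward pass: LF(M) = deadline = 45; LS(M) = 45 - 7 = 38
LF(A1) = LS(M) - sum(successors on chain A) = 38 - 16 = 22
LS = LF - duration = 22 - 4 = 18
Total float = LS - ES = 18 - 0 = 18

18


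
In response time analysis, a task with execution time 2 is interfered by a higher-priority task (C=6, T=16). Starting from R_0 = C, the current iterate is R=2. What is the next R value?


R_next = C + ceil(R_prev / T_hp) * C_hp
ceil(2 / 16) = ceil(0.125) = 1
Interference = 1 * 6 = 6
R_next = 2 + 6 = 8

8


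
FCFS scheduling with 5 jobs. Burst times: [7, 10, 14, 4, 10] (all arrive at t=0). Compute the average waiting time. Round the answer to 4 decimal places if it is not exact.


FCFS order (as given): [7, 10, 14, 4, 10]
Waiting times:
  Job 1: wait = 0
  Job 2: wait = 7
  Job 3: wait = 17
  Job 4: wait = 31
  Job 5: wait = 35
Sum of waiting times = 90
Average waiting time = 90/5 = 18.0

18.0


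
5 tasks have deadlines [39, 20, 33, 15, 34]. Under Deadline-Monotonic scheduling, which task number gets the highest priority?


Sort tasks by relative deadline (ascending):
  Task 4: deadline = 15
  Task 2: deadline = 20
  Task 3: deadline = 33
  Task 5: deadline = 34
  Task 1: deadline = 39
Priority order (highest first): [4, 2, 3, 5, 1]
Highest priority task = 4

4


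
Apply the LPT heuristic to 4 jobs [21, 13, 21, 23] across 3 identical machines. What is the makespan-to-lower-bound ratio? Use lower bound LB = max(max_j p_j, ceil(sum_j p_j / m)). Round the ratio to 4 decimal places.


LPT order: [23, 21, 21, 13]
Machine loads after assignment: [23, 34, 21]
LPT makespan = 34
Lower bound = max(max_job, ceil(total/3)) = max(23, 26) = 26
Ratio = 34 / 26 = 1.3077

1.3077


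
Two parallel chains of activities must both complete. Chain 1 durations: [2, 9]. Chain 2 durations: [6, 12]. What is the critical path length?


Path A total = 2 + 9 = 11
Path B total = 6 + 12 = 18
Critical path = longest path = max(11, 18) = 18

18


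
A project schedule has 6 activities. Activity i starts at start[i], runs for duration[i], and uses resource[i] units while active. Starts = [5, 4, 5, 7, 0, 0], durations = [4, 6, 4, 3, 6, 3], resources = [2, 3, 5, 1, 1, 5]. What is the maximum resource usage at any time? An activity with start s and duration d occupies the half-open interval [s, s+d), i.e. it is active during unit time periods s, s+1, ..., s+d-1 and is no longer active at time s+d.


Each activity i is active on [start_i, start_i + duration_i).
Compute total resource usage per time slot:
  t=0: active resources = [1, 5], total = 6
  t=1: active resources = [1, 5], total = 6
  t=2: active resources = [1, 5], total = 6
  t=3: active resources = [1], total = 1
  t=4: active resources = [3, 1], total = 4
  t=5: active resources = [2, 3, 5, 1], total = 11
  t=6: active resources = [2, 3, 5], total = 10
  t=7: active resources = [2, 3, 5, 1], total = 11
  t=8: active resources = [2, 3, 5, 1], total = 11
  t=9: active resources = [3, 1], total = 4
Peak resource demand = 11

11


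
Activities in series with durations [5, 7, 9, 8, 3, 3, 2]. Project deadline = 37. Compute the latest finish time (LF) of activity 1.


LF(activity 1) = deadline - sum of successor durations
Successors: activities 2 through 7 with durations [7, 9, 8, 3, 3, 2]
Sum of successor durations = 32
LF = 37 - 32 = 5

5


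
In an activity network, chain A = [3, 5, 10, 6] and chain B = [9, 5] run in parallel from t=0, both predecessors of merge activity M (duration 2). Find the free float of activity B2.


ES(B2) = sum of predecessors on chain B = 9
EF(B2) = ES + duration = 9 + 5 = 14
Successor of B2 is M. ES(M) = max(sum(A), sum(B)) = max(24, 14) = 24
Free float = ES(successor) - EF(current) = 24 - 14 = 10

10


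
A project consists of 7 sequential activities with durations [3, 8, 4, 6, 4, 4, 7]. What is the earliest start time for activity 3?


Activity 3 starts after activities 1 through 2 complete.
Predecessor durations: [3, 8]
ES = 3 + 8 = 11

11


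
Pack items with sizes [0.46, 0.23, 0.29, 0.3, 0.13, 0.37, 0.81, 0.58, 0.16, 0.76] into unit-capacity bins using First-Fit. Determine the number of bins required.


Place items sequentially using First-Fit:
  Item 0.46 -> new Bin 1
  Item 0.23 -> Bin 1 (now 0.69)
  Item 0.29 -> Bin 1 (now 0.98)
  Item 0.3 -> new Bin 2
  Item 0.13 -> Bin 2 (now 0.43)
  Item 0.37 -> Bin 2 (now 0.8)
  Item 0.81 -> new Bin 3
  Item 0.58 -> new Bin 4
  Item 0.16 -> Bin 2 (now 0.96)
  Item 0.76 -> new Bin 5
Total bins used = 5

5


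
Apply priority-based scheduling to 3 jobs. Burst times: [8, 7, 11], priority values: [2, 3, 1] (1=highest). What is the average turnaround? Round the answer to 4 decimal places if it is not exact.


Sort by priority (ascending = highest first):
Order: [(1, 11), (2, 8), (3, 7)]
Completion times:
  Priority 1, burst=11, C=11
  Priority 2, burst=8, C=19
  Priority 3, burst=7, C=26
Average turnaround = 56/3 = 18.6667

18.6667


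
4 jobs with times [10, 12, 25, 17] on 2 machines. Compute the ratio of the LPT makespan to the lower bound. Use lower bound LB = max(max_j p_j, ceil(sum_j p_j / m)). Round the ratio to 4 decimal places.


LPT order: [25, 17, 12, 10]
Machine loads after assignment: [35, 29]
LPT makespan = 35
Lower bound = max(max_job, ceil(total/2)) = max(25, 32) = 32
Ratio = 35 / 32 = 1.0938

1.0938


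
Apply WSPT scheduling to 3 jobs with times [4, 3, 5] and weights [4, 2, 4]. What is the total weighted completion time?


Compute p/w ratios and sort ascending (WSPT): [(4, 4), (5, 4), (3, 2)]
Compute weighted completion times:
  Job (p=4,w=4): C=4, w*C=4*4=16
  Job (p=5,w=4): C=9, w*C=4*9=36
  Job (p=3,w=2): C=12, w*C=2*12=24
Total weighted completion time = 76

76


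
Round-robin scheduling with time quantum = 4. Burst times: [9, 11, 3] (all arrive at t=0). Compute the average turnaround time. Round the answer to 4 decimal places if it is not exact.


Time quantum = 4
Execution trace:
  J1 runs 4 units, time = 4
  J2 runs 4 units, time = 8
  J3 runs 3 units, time = 11
  J1 runs 4 units, time = 15
  J2 runs 4 units, time = 19
  J1 runs 1 units, time = 20
  J2 runs 3 units, time = 23
Finish times: [20, 23, 11]
Average turnaround = 54/3 = 18.0

18.0


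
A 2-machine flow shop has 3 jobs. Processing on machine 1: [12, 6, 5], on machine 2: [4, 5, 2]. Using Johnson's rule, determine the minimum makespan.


Apply Johnson's rule:
  Group 1 (a <= b): []
  Group 2 (a > b): [(2, 6, 5), (1, 12, 4), (3, 5, 2)]
Optimal job order: [2, 1, 3]
Schedule:
  Job 2: M1 done at 6, M2 done at 11
  Job 1: M1 done at 18, M2 done at 22
  Job 3: M1 done at 23, M2 done at 25
Makespan = 25

25


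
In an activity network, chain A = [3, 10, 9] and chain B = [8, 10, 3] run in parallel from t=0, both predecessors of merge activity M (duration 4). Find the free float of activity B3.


ES(B3) = sum of predecessors on chain B = 18
EF(B3) = ES + duration = 18 + 3 = 21
Successor of B3 is M. ES(M) = max(sum(A), sum(B)) = max(22, 21) = 22
Free float = ES(successor) - EF(current) = 22 - 21 = 1

1


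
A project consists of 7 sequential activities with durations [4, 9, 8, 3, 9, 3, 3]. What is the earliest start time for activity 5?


Activity 5 starts after activities 1 through 4 complete.
Predecessor durations: [4, 9, 8, 3]
ES = 4 + 9 + 8 + 3 = 24

24


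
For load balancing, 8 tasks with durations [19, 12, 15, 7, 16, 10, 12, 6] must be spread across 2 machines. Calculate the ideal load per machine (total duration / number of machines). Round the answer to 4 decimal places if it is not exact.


Total processing time = 19 + 12 + 15 + 7 + 16 + 10 + 12 + 6 = 97
Number of machines = 2
Ideal balanced load = 97 / 2 = 48.5

48.5


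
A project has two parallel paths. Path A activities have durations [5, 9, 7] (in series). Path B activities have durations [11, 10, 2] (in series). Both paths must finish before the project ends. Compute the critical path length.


Path A total = 5 + 9 + 7 = 21
Path B total = 11 + 10 + 2 = 23
Critical path = longest path = max(21, 23) = 23

23


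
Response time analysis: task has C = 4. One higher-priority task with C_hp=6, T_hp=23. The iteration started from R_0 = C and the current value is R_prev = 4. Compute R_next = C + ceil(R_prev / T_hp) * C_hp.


R_next = C + ceil(R_prev / T_hp) * C_hp
ceil(4 / 23) = ceil(0.1739) = 1
Interference = 1 * 6 = 6
R_next = 4 + 6 = 10

10


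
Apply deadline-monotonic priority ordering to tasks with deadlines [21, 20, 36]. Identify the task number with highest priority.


Sort tasks by relative deadline (ascending):
  Task 2: deadline = 20
  Task 1: deadline = 21
  Task 3: deadline = 36
Priority order (highest first): [2, 1, 3]
Highest priority task = 2

2


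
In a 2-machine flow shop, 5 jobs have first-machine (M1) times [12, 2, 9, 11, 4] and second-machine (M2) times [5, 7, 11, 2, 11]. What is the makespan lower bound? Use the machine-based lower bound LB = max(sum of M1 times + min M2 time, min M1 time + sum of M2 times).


LB1 = sum(M1 times) + min(M2 times) = 38 + 2 = 40
LB2 = min(M1 times) + sum(M2 times) = 2 + 36 = 38
Lower bound = max(LB1, LB2) = max(40, 38) = 40

40


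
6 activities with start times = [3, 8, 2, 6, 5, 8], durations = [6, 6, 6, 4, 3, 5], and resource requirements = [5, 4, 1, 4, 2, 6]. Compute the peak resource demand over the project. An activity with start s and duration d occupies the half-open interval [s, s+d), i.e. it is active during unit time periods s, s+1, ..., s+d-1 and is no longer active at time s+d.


Each activity i is active on [start_i, start_i + duration_i).
Compute total resource usage per time slot:
  t=0: active resources = [], total = 0
  t=1: active resources = [], total = 0
  t=2: active resources = [1], total = 1
  t=3: active resources = [5, 1], total = 6
  t=4: active resources = [5, 1], total = 6
  t=5: active resources = [5, 1, 2], total = 8
  t=6: active resources = [5, 1, 4, 2], total = 12
  t=7: active resources = [5, 1, 4, 2], total = 12
  t=8: active resources = [5, 4, 4, 6], total = 19
  t=9: active resources = [4, 4, 6], total = 14
  t=10: active resources = [4, 6], total = 10
  t=11: active resources = [4, 6], total = 10
  t=12: active resources = [4, 6], total = 10
  t=13: active resources = [4], total = 4
Peak resource demand = 19

19


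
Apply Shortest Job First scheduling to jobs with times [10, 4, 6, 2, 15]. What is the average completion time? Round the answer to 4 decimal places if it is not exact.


SJF order (ascending): [2, 4, 6, 10, 15]
Completion times:
  Job 1: burst=2, C=2
  Job 2: burst=4, C=6
  Job 3: burst=6, C=12
  Job 4: burst=10, C=22
  Job 5: burst=15, C=37
Average completion = 79/5 = 15.8

15.8


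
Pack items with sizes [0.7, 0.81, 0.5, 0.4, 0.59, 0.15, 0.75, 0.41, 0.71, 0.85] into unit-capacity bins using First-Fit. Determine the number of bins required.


Place items sequentially using First-Fit:
  Item 0.7 -> new Bin 1
  Item 0.81 -> new Bin 2
  Item 0.5 -> new Bin 3
  Item 0.4 -> Bin 3 (now 0.9)
  Item 0.59 -> new Bin 4
  Item 0.15 -> Bin 1 (now 0.85)
  Item 0.75 -> new Bin 5
  Item 0.41 -> Bin 4 (now 1.0)
  Item 0.71 -> new Bin 6
  Item 0.85 -> new Bin 7
Total bins used = 7

7


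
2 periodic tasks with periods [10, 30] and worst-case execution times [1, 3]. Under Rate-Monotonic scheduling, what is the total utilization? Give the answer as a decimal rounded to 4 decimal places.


Compute individual utilizations (exact fractions):
  Task 1: C/T = 1/10 (approx. 0.1)
  Task 2: C/T = 3/30 = 1/10 (approx. 0.1)
Total utilization U = 1/10 + 1/10 = 1/5
Rounded to 4 decimal places: U = 0.2000
RM (Liu & Layland) bound for 2 tasks = 0.828427; compare with U = 1/5 (approx. 0.200000)
U <= bound, so schedulable by RM sufficient condition.

0.2000


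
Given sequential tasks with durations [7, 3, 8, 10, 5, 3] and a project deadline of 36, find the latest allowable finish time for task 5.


LF(activity 5) = deadline - sum of successor durations
Successors: activities 6 through 6 with durations [3]
Sum of successor durations = 3
LF = 36 - 3 = 33

33


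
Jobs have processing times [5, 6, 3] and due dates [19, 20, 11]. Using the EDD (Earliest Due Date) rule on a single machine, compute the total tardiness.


Sort by due date (EDD order): [(3, 11), (5, 19), (6, 20)]
Compute completion times and tardiness:
  Job 1: p=3, d=11, C=3, tardiness=max(0,3-11)=0
  Job 2: p=5, d=19, C=8, tardiness=max(0,8-19)=0
  Job 3: p=6, d=20, C=14, tardiness=max(0,14-20)=0
Total tardiness = 0

0


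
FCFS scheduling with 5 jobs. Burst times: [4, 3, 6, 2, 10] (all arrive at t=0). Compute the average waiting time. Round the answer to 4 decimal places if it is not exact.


FCFS order (as given): [4, 3, 6, 2, 10]
Waiting times:
  Job 1: wait = 0
  Job 2: wait = 4
  Job 3: wait = 7
  Job 4: wait = 13
  Job 5: wait = 15
Sum of waiting times = 39
Average waiting time = 39/5 = 7.8

7.8


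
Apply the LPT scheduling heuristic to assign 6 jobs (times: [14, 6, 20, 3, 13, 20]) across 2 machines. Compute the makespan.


Sort jobs in decreasing order (LPT): [20, 20, 14, 13, 6, 3]
Assign each job to the least loaded machine:
  Machine 1: jobs [20, 14, 3], load = 37
  Machine 2: jobs [20, 13, 6], load = 39
Makespan = max load = 39

39


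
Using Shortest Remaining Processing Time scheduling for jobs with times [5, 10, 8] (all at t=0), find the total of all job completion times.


Since all jobs arrive at t=0, SRPT equals SPT ordering.
SPT order: [5, 8, 10]
Completion times:
  Job 1: p=5, C=5
  Job 2: p=8, C=13
  Job 3: p=10, C=23
Total completion time = 5 + 13 + 23 = 41

41


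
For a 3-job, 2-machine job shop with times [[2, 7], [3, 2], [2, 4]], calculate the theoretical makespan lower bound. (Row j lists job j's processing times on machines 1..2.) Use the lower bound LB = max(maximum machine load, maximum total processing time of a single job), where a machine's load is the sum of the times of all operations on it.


Machine loads:
  Machine 1: 2 + 3 + 2 = 7
  Machine 2: 7 + 2 + 4 = 13
Max machine load = 13
Job totals:
  Job 1: 9
  Job 2: 5
  Job 3: 6
Max job total = 9
Lower bound = max(13, 9) = 13

13


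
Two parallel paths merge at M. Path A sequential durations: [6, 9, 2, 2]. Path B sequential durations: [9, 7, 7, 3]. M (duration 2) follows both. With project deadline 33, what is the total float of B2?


Forward pass: ES(B2) = sum of predecessors on chain B = 9
EF = ES + duration = 9 + 7 = 16
Backward pass: LF(M) = deadline = 33; LS(M) = 33 - 2 = 31
LF(B2) = LS(M) - sum(successors on chain B) = 31 - 10 = 21
LS = LF - duration = 21 - 7 = 14
Total float = LS - ES = 14 - 9 = 5

5


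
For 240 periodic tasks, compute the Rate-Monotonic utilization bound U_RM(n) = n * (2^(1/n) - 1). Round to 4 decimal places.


Compute 2^(1/240) = 1.0028922879
Subtract 1: 1.0028922879 - 1 = 0.0028922879
Multiply by n: 240 * 0.0028922879 = 0.6941490960
Round to 4 dp: 0.6941

0.6941


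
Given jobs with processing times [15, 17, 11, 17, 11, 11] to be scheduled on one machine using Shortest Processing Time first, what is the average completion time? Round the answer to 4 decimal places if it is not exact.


Sort jobs by processing time (SPT order): [11, 11, 11, 15, 17, 17]
Compute completion times sequentially:
  Job 1: processing = 11, completes at 11
  Job 2: processing = 11, completes at 22
  Job 3: processing = 11, completes at 33
  Job 4: processing = 15, completes at 48
  Job 5: processing = 17, completes at 65
  Job 6: processing = 17, completes at 82
Sum of completion times = 261
Average completion time = 261/6 = 43.5

43.5


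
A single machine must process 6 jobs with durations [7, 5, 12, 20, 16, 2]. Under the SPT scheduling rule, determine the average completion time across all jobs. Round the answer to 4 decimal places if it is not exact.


Sort jobs by processing time (SPT order): [2, 5, 7, 12, 16, 20]
Compute completion times sequentially:
  Job 1: processing = 2, completes at 2
  Job 2: processing = 5, completes at 7
  Job 3: processing = 7, completes at 14
  Job 4: processing = 12, completes at 26
  Job 5: processing = 16, completes at 42
  Job 6: processing = 20, completes at 62
Sum of completion times = 153
Average completion time = 153/6 = 25.5

25.5


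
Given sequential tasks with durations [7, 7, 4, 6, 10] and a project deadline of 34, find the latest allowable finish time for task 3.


LF(activity 3) = deadline - sum of successor durations
Successors: activities 4 through 5 with durations [6, 10]
Sum of successor durations = 16
LF = 34 - 16 = 18

18


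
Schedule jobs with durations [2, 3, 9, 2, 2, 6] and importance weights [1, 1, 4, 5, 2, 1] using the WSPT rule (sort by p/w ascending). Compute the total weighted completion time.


Compute p/w ratios and sort ascending (WSPT): [(2, 5), (2, 2), (2, 1), (9, 4), (3, 1), (6, 1)]
Compute weighted completion times:
  Job (p=2,w=5): C=2, w*C=5*2=10
  Job (p=2,w=2): C=4, w*C=2*4=8
  Job (p=2,w=1): C=6, w*C=1*6=6
  Job (p=9,w=4): C=15, w*C=4*15=60
  Job (p=3,w=1): C=18, w*C=1*18=18
  Job (p=6,w=1): C=24, w*C=1*24=24
Total weighted completion time = 126

126


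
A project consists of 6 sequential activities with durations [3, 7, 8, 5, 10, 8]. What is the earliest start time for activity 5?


Activity 5 starts after activities 1 through 4 complete.
Predecessor durations: [3, 7, 8, 5]
ES = 3 + 7 + 8 + 5 = 23

23


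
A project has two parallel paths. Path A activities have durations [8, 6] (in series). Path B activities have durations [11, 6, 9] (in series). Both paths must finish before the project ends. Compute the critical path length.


Path A total = 8 + 6 = 14
Path B total = 11 + 6 + 9 = 26
Critical path = longest path = max(14, 26) = 26

26


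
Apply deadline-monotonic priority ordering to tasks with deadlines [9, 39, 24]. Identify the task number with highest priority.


Sort tasks by relative deadline (ascending):
  Task 1: deadline = 9
  Task 3: deadline = 24
  Task 2: deadline = 39
Priority order (highest first): [1, 3, 2]
Highest priority task = 1

1


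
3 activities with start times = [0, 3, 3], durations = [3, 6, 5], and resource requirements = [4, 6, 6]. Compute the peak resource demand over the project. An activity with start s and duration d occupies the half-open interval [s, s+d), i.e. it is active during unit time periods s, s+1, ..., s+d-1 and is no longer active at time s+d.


Each activity i is active on [start_i, start_i + duration_i).
Compute total resource usage per time slot:
  t=0: active resources = [4], total = 4
  t=1: active resources = [4], total = 4
  t=2: active resources = [4], total = 4
  t=3: active resources = [6, 6], total = 12
  t=4: active resources = [6, 6], total = 12
  t=5: active resources = [6, 6], total = 12
  t=6: active resources = [6, 6], total = 12
  t=7: active resources = [6, 6], total = 12
  t=8: active resources = [6], total = 6
Peak resource demand = 12

12


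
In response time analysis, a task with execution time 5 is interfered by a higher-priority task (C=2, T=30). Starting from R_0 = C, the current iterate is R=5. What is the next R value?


R_next = C + ceil(R_prev / T_hp) * C_hp
ceil(5 / 30) = ceil(0.1667) = 1
Interference = 1 * 2 = 2
R_next = 5 + 2 = 7

7


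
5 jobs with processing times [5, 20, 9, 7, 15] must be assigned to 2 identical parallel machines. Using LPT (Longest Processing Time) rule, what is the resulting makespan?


Sort jobs in decreasing order (LPT): [20, 15, 9, 7, 5]
Assign each job to the least loaded machine:
  Machine 1: jobs [20, 7], load = 27
  Machine 2: jobs [15, 9, 5], load = 29
Makespan = max load = 29

29


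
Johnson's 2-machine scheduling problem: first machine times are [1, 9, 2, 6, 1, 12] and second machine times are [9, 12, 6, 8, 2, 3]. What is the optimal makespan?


Apply Johnson's rule:
  Group 1 (a <= b): [(1, 1, 9), (5, 1, 2), (3, 2, 6), (4, 6, 8), (2, 9, 12)]
  Group 2 (a > b): [(6, 12, 3)]
Optimal job order: [1, 5, 3, 4, 2, 6]
Schedule:
  Job 1: M1 done at 1, M2 done at 10
  Job 5: M1 done at 2, M2 done at 12
  Job 3: M1 done at 4, M2 done at 18
  Job 4: M1 done at 10, M2 done at 26
  Job 2: M1 done at 19, M2 done at 38
  Job 6: M1 done at 31, M2 done at 41
Makespan = 41

41


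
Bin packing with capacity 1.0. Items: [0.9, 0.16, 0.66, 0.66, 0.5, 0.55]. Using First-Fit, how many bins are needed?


Place items sequentially using First-Fit:
  Item 0.9 -> new Bin 1
  Item 0.16 -> new Bin 2
  Item 0.66 -> Bin 2 (now 0.82)
  Item 0.66 -> new Bin 3
  Item 0.5 -> new Bin 4
  Item 0.55 -> new Bin 5
Total bins used = 5

5


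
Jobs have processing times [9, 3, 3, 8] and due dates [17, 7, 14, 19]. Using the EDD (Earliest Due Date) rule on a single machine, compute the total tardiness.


Sort by due date (EDD order): [(3, 7), (3, 14), (9, 17), (8, 19)]
Compute completion times and tardiness:
  Job 1: p=3, d=7, C=3, tardiness=max(0,3-7)=0
  Job 2: p=3, d=14, C=6, tardiness=max(0,6-14)=0
  Job 3: p=9, d=17, C=15, tardiness=max(0,15-17)=0
  Job 4: p=8, d=19, C=23, tardiness=max(0,23-19)=4
Total tardiness = 4

4


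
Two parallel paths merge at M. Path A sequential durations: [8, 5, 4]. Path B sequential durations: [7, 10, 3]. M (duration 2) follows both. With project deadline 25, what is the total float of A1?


Forward pass: ES(A1) = sum of predecessors on chain A = 0
EF = ES + duration = 0 + 8 = 8
Backward pass: LF(M) = deadline = 25; LS(M) = 25 - 2 = 23
LF(A1) = LS(M) - sum(successors on chain A) = 23 - 9 = 14
LS = LF - duration = 14 - 8 = 6
Total float = LS - ES = 6 - 0 = 6

6


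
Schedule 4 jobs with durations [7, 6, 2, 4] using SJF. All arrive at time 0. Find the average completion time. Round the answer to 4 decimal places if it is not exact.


SJF order (ascending): [2, 4, 6, 7]
Completion times:
  Job 1: burst=2, C=2
  Job 2: burst=4, C=6
  Job 3: burst=6, C=12
  Job 4: burst=7, C=19
Average completion = 39/4 = 9.75

9.75


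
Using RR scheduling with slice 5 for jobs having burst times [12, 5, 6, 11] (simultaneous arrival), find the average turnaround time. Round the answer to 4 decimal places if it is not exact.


Time quantum = 5
Execution trace:
  J1 runs 5 units, time = 5
  J2 runs 5 units, time = 10
  J3 runs 5 units, time = 15
  J4 runs 5 units, time = 20
  J1 runs 5 units, time = 25
  J3 runs 1 units, time = 26
  J4 runs 5 units, time = 31
  J1 runs 2 units, time = 33
  J4 runs 1 units, time = 34
Finish times: [33, 10, 26, 34]
Average turnaround = 103/4 = 25.75

25.75


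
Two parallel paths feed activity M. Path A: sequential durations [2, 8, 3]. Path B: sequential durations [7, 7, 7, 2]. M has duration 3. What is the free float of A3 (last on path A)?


ES(A3) = sum of predecessors on chain A = 10
EF(A3) = ES + duration = 10 + 3 = 13
Successor of A3 is M. ES(M) = max(sum(A), sum(B)) = max(13, 23) = 23
Free float = ES(successor) - EF(current) = 23 - 13 = 10

10


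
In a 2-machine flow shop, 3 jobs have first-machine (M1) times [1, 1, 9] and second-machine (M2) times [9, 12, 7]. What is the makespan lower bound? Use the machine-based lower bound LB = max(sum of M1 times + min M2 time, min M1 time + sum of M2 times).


LB1 = sum(M1 times) + min(M2 times) = 11 + 7 = 18
LB2 = min(M1 times) + sum(M2 times) = 1 + 28 = 29
Lower bound = max(LB1, LB2) = max(18, 29) = 29

29


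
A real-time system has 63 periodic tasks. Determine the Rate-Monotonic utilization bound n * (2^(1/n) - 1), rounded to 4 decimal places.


Compute 2^(1/63) = 1.0110630845
Subtract 1: 1.0110630845 - 1 = 0.0110630845
Multiply by n: 63 * 0.0110630845 = 0.6969743235
Round to 4 dp: 0.6970

0.6970


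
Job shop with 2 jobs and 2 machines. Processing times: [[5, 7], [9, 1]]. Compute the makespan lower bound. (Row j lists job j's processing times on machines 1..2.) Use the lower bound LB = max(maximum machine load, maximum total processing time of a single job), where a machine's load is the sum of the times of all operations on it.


Machine loads:
  Machine 1: 5 + 9 = 14
  Machine 2: 7 + 1 = 8
Max machine load = 14
Job totals:
  Job 1: 12
  Job 2: 10
Max job total = 12
Lower bound = max(14, 12) = 14

14


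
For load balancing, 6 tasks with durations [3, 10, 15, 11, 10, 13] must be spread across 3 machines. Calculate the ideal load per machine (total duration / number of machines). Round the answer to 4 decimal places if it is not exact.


Total processing time = 3 + 10 + 15 + 11 + 10 + 13 = 62
Number of machines = 3
Ideal balanced load = 62 / 3 = 20.6667

20.6667


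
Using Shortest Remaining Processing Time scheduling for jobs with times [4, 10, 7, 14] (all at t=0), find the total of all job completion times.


Since all jobs arrive at t=0, SRPT equals SPT ordering.
SPT order: [4, 7, 10, 14]
Completion times:
  Job 1: p=4, C=4
  Job 2: p=7, C=11
  Job 3: p=10, C=21
  Job 4: p=14, C=35
Total completion time = 4 + 11 + 21 + 35 = 71

71


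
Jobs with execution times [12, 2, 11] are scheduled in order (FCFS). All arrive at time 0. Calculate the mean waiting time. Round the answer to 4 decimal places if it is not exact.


FCFS order (as given): [12, 2, 11]
Waiting times:
  Job 1: wait = 0
  Job 2: wait = 12
  Job 3: wait = 14
Sum of waiting times = 26
Average waiting time = 26/3 = 8.6667

8.6667


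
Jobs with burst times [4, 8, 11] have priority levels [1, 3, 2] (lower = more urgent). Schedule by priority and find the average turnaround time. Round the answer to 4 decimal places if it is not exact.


Sort by priority (ascending = highest first):
Order: [(1, 4), (2, 11), (3, 8)]
Completion times:
  Priority 1, burst=4, C=4
  Priority 2, burst=11, C=15
  Priority 3, burst=8, C=23
Average turnaround = 42/3 = 14.0

14.0


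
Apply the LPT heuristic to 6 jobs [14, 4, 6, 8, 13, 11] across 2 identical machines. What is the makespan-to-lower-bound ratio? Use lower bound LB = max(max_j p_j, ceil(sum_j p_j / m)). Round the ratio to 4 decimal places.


LPT order: [14, 13, 11, 8, 6, 4]
Machine loads after assignment: [28, 28]
LPT makespan = 28
Lower bound = max(max_job, ceil(total/2)) = max(14, 28) = 28
Ratio = 28 / 28 = 1.0

1.0


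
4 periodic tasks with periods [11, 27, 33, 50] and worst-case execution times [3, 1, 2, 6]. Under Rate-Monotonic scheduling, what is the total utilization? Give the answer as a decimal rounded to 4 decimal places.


Compute individual utilizations (exact fractions):
  Task 1: C/T = 3/11 (approx. 0.2727)
  Task 2: C/T = 1/27 (approx. 0.037)
  Task 3: C/T = 2/33 (approx. 0.0606)
  Task 4: C/T = 6/50 = 3/25 (approx. 0.12)
Total utilization U = 3/11 + 1/27 + 2/33 + 3/25 = 331/675
Rounded to 4 decimal places: U = 0.4904
RM (Liu & Layland) bound for 4 tasks = 0.756828; compare with U = 331/675 (approx. 0.490370)
U <= bound, so schedulable by RM sufficient condition.

0.4904


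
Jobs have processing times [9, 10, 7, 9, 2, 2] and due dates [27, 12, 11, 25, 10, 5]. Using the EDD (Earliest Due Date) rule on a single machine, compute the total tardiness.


Sort by due date (EDD order): [(2, 5), (2, 10), (7, 11), (10, 12), (9, 25), (9, 27)]
Compute completion times and tardiness:
  Job 1: p=2, d=5, C=2, tardiness=max(0,2-5)=0
  Job 2: p=2, d=10, C=4, tardiness=max(0,4-10)=0
  Job 3: p=7, d=11, C=11, tardiness=max(0,11-11)=0
  Job 4: p=10, d=12, C=21, tardiness=max(0,21-12)=9
  Job 5: p=9, d=25, C=30, tardiness=max(0,30-25)=5
  Job 6: p=9, d=27, C=39, tardiness=max(0,39-27)=12
Total tardiness = 26

26
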